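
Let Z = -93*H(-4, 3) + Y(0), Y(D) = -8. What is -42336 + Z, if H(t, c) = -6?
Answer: -41786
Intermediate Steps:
Z = 550 (Z = -93*(-6) - 8 = 558 - 8 = 550)
-42336 + Z = -42336 + 550 = -41786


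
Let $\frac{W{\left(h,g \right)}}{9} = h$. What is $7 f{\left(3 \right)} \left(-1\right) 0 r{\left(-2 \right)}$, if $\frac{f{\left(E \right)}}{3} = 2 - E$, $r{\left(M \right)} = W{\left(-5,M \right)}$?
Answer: $0$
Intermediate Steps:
$W{\left(h,g \right)} = 9 h$
$r{\left(M \right)} = -45$ ($r{\left(M \right)} = 9 \left(-5\right) = -45$)
$f{\left(E \right)} = 6 - 3 E$ ($f{\left(E \right)} = 3 \left(2 - E\right) = 6 - 3 E$)
$7 f{\left(3 \right)} \left(-1\right) 0 r{\left(-2 \right)} = 7 \left(6 - 9\right) \left(-1\right) 0 \left(-45\right) = 7 \left(6 - 9\right) 0 \left(-45\right) = 7 \left(-3\right) 0 = \left(-21\right) 0 = 0$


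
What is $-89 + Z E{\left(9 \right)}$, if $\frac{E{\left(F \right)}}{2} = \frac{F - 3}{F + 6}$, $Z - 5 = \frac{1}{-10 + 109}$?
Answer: $- \frac{42071}{495} \approx -84.992$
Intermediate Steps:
$Z = \frac{496}{99}$ ($Z = 5 + \frac{1}{-10 + 109} = 5 + \frac{1}{99} = \frac{496}{99} \approx 5.0101$)
$E{\left(F \right)} = \frac{2 \left(-3 + F\right)}{6 + F}$ ($E{\left(F \right)} = 2 \frac{F - 3}{F + 6} = 2 \frac{-3 + F}{6 + F} = \frac{2 \left(-3 + F\right)}{6 + F}$)
$-89 + Z E{\left(9 \right)} = -89 + \frac{496 \frac{2 \left(-3 + 9\right)}{6 + 9}}{99} = -89 + \frac{496 \cdot 2 \cdot \frac{1}{15} \cdot 6}{99} = -89 + \frac{496}{99} \cdot \frac{4}{5} = -89 + \frac{1984}{495} = - \frac{42071}{495}$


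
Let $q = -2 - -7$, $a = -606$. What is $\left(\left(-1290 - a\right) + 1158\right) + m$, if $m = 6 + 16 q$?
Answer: $560$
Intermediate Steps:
$q = 5$ ($q = -2 + 7 = 5$)
$m = 86$ ($m = 6 + 16 \cdot 5 = 6 + 80 = 86$)
$\left(\left(-1290 - a\right) + 1158\right) + m = \left(\left(-1290 - -606\right) + 1158\right) + 86 = \left(\left(-1290 + 606\right) + 1158\right) + 86 = \left(-684 + 1158\right) + 86 = 474 + 86 = 560$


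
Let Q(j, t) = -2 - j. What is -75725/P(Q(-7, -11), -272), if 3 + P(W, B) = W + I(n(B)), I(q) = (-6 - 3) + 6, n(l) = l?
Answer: 75725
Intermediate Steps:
I(q) = -3 (I(q) = -9 + 6 = -3)
P(W, B) = -6 + W (P(W, B) = -3 + (W - 3) = -3 + (-3 + W) = -6 + W)
-75725/P(Q(-7, -11), -272) = -75725/(-6 + (-2 - 1*(-7))) = -75725/(-6 + (-2 + 7)) = -75725/(-6 + 5) = -75725/(-1) = -75725*(-1) = 75725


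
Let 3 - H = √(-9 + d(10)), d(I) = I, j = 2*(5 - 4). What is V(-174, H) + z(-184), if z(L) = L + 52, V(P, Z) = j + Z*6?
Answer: -118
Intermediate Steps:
j = 2 (j = 2*1 = 2)
H = 2 (H = 3 - √(-9 + 10) = 3 - √1 = 3 - 1*1 = 3 - 1 = 2)
V(P, Z) = 2 + 6*Z (V(P, Z) = 2 + Z*6 = 2 + 6*Z)
z(L) = 52 + L
V(-174, H) + z(-184) = (2 + 6*2) + (52 - 184) = (2 + 12) - 132 = 14 - 132 = -118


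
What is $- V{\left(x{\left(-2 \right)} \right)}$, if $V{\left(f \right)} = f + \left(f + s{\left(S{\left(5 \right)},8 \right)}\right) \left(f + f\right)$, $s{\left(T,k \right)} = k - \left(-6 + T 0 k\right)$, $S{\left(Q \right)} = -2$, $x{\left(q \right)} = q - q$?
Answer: $0$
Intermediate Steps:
$x{\left(q \right)} = 0$
$s{\left(T,k \right)} = 6 + k$ ($s{\left(T,k \right)} = k - \left(-6 + 0 k\right) = k + \left(6 - 0\right) = k + \left(6 + 0\right) = k + 6 = 6 + k$)
$V{\left(f \right)} = f + 2 f \left(14 + f\right)$ ($V{\left(f \right)} = f + \left(f + \left(6 + 8\right)\right) \left(f + f\right) = f + \left(f + 14\right) 2 f = f + \left(14 + f\right) 2 f = f + 2 f \left(14 + f\right)$)
$- V{\left(x{\left(-2 \right)} \right)} = - 0 \left(29 + 2 \cdot 0\right) = - 0 \left(29 + 0\right) = - 0 \cdot 29 = \left(-1\right) 0 = 0$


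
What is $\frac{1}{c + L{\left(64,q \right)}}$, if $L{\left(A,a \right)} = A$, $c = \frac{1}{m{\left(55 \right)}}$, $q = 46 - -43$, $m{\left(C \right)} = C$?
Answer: $\frac{55}{3521} \approx 0.015621$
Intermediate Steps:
$q = 89$ ($q = 46 + 43 = 89$)
$c = \frac{1}{55} \approx 0.018182$
$\frac{1}{c + L{\left(64,q \right)}} = \frac{1}{\frac{1}{55} + 64} = \frac{1}{\frac{3521}{55}} = \frac{55}{3521}$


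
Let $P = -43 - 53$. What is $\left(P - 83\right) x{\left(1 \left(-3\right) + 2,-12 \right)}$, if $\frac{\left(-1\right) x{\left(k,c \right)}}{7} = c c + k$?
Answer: $179179$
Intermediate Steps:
$x{\left(k,c \right)} = - 7 k - 7 c^{2}$ ($x{\left(k,c \right)} = - 7 \left(c c + k\right) = - 7 \left(c^{2} + k\right) = - 7 \left(k + c^{2}\right) = - 7 k - 7 c^{2}$)
$P = -96$
$\left(P - 83\right) x{\left(1 \left(-3\right) + 2,-12 \right)} = \left(-96 - 83\right) \left(- 7 \left(1 \left(-3\right) + 2\right) - 7 \left(-12\right)^{2}\right) = - 179 \left(- 7 \left(-3 + 2\right) - 1008\right) = - 179 \left(\left(-7\right) \left(-1\right) - 1008\right) = - 179 \left(7 - 1008\right) = \left(-179\right) \left(-1001\right) = 179179$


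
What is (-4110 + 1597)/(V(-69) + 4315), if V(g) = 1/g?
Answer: -173397/297734 ≈ -0.58239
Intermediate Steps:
(-4110 + 1597)/(V(-69) + 4315) = (-4110 + 1597)/(1/(-69) + 4315) = -2513/(-1/69 + 4315) = -2513/297734/69 = -2513*69/297734 = -173397/297734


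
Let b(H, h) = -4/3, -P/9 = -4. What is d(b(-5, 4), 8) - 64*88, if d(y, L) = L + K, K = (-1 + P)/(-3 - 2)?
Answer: -5631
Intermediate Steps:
P = 36 (P = -9*(-4) = 36)
b(H, h) = -4/3 (b(H, h) = -4*1/3 = -4/3)
K = -7 (K = (-1 + 36)/(-3 - 2) = 35/(-5) = 35*(-1/5) = -7)
d(y, L) = -7 + L (d(y, L) = L - 7 = -7 + L)
d(b(-5, 4), 8) - 64*88 = (-7 + 8) - 64*88 = 1 - 5632 = -5631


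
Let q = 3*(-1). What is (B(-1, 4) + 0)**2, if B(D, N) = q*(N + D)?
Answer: 81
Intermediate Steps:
q = -3
B(D, N) = -3*D - 3*N (B(D, N) = -3*(N + D) = -3*(D + N) = -3*D - 3*N)
(B(-1, 4) + 0)**2 = ((-3*(-1) - 3*4) + 0)**2 = ((3 - 12) + 0)**2 = (-9 + 0)**2 = (-9)**2 = 81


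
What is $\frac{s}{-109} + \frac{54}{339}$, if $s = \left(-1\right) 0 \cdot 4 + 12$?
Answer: $\frac{606}{12317} \approx 0.0492$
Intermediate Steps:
$s = 12$ ($s = 0 \cdot 4 + 12 = 0 + 12 = 12$)
$\frac{s}{-109} + \frac{54}{339} = \frac{12}{-109} + \frac{54}{339} = 12 \left(- \frac{1}{109}\right) + 54 \cdot \frac{1}{339} = - \frac{12}{109} + \frac{18}{113} = \frac{606}{12317}$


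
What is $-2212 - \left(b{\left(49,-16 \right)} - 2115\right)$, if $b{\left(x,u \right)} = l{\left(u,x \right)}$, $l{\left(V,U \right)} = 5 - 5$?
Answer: $-97$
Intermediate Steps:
$l{\left(V,U \right)} = 0$
$b{\left(x,u \right)} = 0$
$-2212 - \left(b{\left(49,-16 \right)} - 2115\right) = -2212 - \left(0 - 2115\right) = -2212 - -2115 = -2212 + 2115 = -97$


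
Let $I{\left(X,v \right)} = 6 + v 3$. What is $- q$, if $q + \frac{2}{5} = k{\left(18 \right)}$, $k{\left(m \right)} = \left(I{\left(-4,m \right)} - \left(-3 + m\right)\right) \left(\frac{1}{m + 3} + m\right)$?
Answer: $- \frac{28411}{35} \approx -811.74$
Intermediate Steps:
$I{\left(X,v \right)} = 6 + 3 v$
$k{\left(m \right)} = \left(9 + 2 m\right) \left(m + \frac{1}{3 + m}\right)$ ($k{\left(m \right)} = \left(\left(6 + 3 m\right) - \left(-3 + m\right)\right) \left(\frac{1}{m + 3} + m\right) = \left(9 + 2 m\right) \left(\frac{1}{3 + m} + m\right) = \left(9 + 2 m\right) \left(m + \frac{1}{3 + m}\right)$)
$q = \frac{28411}{35}$ ($q = - \frac{2}{5} + \frac{9 + 2 \cdot 18^{3} + 15 \cdot 18^{2} + 29 \cdot 18}{3 + 18} = - \frac{2}{5} + \frac{9 + 2 \cdot 5832 + 15 \cdot 324 + 522}{21} = - \frac{2}{5} + \frac{9 + 11664 + 4860 + 522}{21} = - \frac{2}{5} + \frac{1}{21} \cdot 17055 = - \frac{2}{5} + \frac{5685}{7} = \frac{28411}{35} \approx 811.74$)
$- q = \left(-1\right) \frac{28411}{35} = - \frac{28411}{35}$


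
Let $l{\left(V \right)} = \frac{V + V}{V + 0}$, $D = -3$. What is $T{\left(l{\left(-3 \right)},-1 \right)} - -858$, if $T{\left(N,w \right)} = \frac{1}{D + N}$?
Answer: $857$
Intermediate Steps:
$l{\left(V \right)} = 2$ ($l{\left(V \right)} = \frac{2 V}{V} = 2$)
$T{\left(N,w \right)} = \frac{1}{-3 + N}$
$T{\left(l{\left(-3 \right)},-1 \right)} - -858 = \frac{1}{-3 + 2} - -858 = \frac{1}{-1} + 858 = -1 + 858 = 857$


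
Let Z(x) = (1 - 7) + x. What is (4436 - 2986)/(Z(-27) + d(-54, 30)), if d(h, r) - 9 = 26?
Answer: 725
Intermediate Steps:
Z(x) = -6 + x
d(h, r) = 35 (d(h, r) = 9 + 26 = 35)
(4436 - 2986)/(Z(-27) + d(-54, 30)) = (4436 - 2986)/((-6 - 27) + 35) = 1450/(-33 + 35) = 1450/2 = 1450*(½) = 725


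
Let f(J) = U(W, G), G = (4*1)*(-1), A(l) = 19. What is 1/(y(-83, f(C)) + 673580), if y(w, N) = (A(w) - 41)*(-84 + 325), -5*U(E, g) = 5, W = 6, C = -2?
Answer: 1/668278 ≈ 1.4964e-6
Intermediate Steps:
G = -4 (G = 4*(-1) = -4)
U(E, g) = -1 (U(E, g) = -⅕*5 = -1)
f(J) = -1
y(w, N) = -5302 (y(w, N) = (19 - 41)*(-84 + 325) = -22*241 = -5302)
1/(y(-83, f(C)) + 673580) = 1/(-5302 + 673580) = 1/668278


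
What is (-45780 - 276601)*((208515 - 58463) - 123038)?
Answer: -8708800334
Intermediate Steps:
(-45780 - 276601)*((208515 - 58463) - 123038) = -322381*(150052 - 123038) = -322381*27014 = -8708800334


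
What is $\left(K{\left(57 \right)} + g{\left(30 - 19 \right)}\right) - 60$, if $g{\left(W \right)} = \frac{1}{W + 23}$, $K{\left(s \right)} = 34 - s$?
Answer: $- \frac{2821}{34} \approx -82.971$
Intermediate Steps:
$g{\left(W \right)} = \frac{1}{23 + W}$
$\left(K{\left(57 \right)} + g{\left(30 - 19 \right)}\right) - 60 = \left(\left(34 - 57\right) + \frac{1}{23 + \left(30 - 19\right)}\right) - 60 = \left(\left(34 - 57\right) + \frac{1}{23 + 11}\right) - 60 = \left(-23 + \frac{1}{34}\right) - 60 = - \frac{781}{34} - 60 = - \frac{2821}{34}$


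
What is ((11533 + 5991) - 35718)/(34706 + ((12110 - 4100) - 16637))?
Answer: -18194/26079 ≈ -0.69765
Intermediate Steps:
((11533 + 5991) - 35718)/(34706 + ((12110 - 4100) - 16637)) = (17524 - 35718)/(34706 + (8010 - 16637)) = -18194/(34706 - 8627) = -18194/26079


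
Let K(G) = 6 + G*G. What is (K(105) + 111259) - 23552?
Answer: 98738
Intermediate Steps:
K(G) = 6 + G**2
(K(105) + 111259) - 23552 = ((6 + 105**2) + 111259) - 23552 = ((6 + 11025) + 111259) - 23552 = (11031 + 111259) - 23552 = 122290 - 23552 = 98738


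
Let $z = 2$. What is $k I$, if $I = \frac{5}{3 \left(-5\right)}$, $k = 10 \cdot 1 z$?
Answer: $- \frac{20}{3} \approx -6.6667$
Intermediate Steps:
$k = 20$ ($k = 10 \cdot 1 \cdot 2 = 10 \cdot 2 = 20$)
$I = - \frac{1}{3}$ ($I = \frac{5}{-15} = 5 \left(- \frac{1}{15}\right) = - \frac{1}{3} \approx -0.33333$)
$k I = 20 \left(- \frac{1}{3}\right) = - \frac{20}{3}$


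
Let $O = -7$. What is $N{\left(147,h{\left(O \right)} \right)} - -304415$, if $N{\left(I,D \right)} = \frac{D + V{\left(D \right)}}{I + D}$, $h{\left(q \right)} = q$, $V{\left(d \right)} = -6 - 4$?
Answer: $\frac{42618083}{140} \approx 3.0442 \cdot 10^{5}$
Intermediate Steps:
$V{\left(d \right)} = -10$
$N{\left(I,D \right)} = \frac{-10 + D}{D + I}$ ($N{\left(I,D \right)} = \frac{D - 10}{I + D} = \frac{-10 + D}{D + I}$)
$N{\left(147,h{\left(O \right)} \right)} - -304415 = \frac{-10 - 7}{-7 + 147} - -304415 = \frac{1}{140} \left(-17\right) + 304415 = - \frac{17}{140} + 304415 = \frac{42618083}{140}$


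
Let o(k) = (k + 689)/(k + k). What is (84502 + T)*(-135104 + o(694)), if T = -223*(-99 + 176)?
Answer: -12626109025739/1388 ≈ -9.0966e+9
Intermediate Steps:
T = -17171 (T = -223*77 = -17171)
o(k) = (689 + k)/(2*k) (o(k) = (689 + k)/((2*k)) = (689 + k)*(1/(2*k)) = (689 + k)/(2*k))
(84502 + T)*(-135104 + o(694)) = (84502 - 17171)*(-135104 + (½)*(689 + 694)/694) = 67331*(-135104 + (½)*(1/694)*1383) = 67331*(-135104 + 1383/1388) = 67331*(-187522969/1388) = -12626109025739/1388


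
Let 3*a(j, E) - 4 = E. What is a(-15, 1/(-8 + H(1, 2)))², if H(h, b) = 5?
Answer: 121/81 ≈ 1.4938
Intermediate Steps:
a(j, E) = 4/3 + E/3
a(-15, 1/(-8 + H(1, 2)))² = (4/3 + 1/(3*(-8 + 5)))² = (4/3 + (⅓)/(-3))² = (4/3 + (⅓)*(-⅓))² = (4/3 - ⅑)² = (11/9)² = 121/81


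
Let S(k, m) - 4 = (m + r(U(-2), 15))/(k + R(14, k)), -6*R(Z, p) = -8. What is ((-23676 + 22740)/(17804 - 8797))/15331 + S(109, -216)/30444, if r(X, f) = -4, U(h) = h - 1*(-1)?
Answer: 20564319046/347872711325397 ≈ 5.9114e-5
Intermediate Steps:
R(Z, p) = 4/3 (R(Z, p) = -⅙*(-8) = 4/3)
U(h) = 1 + h (U(h) = h + 1 = 1 + h)
S(k, m) = 4 + (-4 + m)/(4/3 + k) (S(k, m) = 4 + (m - 4)/(k + 4/3) = 4 + (-4 + m)/(4/3 + k))
((-23676 + 22740)/(17804 - 8797))/15331 + S(109, -216)/30444 = ((-23676 + 22740)/(17804 - 8797))/15331 + ((4 + 3*(-216) + 12*109)/(4 + 3*109))/30444 = -936/9007*(1/15331) + ((4 - 648 + 1308)/(4 + 327))*(1/30444) = -936*1/9007*(1/15331) + (664/331)*(1/30444) = -936/9007*1/15331 + ((1/331)*664)*(1/30444) = -936/138086317 + (664/331)*(1/30444) = -936/138086317 + 166/2519241 = 20564319046/347872711325397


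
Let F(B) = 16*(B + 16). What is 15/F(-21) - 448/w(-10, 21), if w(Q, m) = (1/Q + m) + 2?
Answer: -72367/3664 ≈ -19.751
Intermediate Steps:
F(B) = 256 + 16*B (F(B) = 16*(16 + B) = 256 + 16*B)
w(Q, m) = 2 + m + 1/Q (w(Q, m) = (m + 1/Q) + 2 = 2 + m + 1/Q)
15/F(-21) - 448/w(-10, 21) = 15/(256 + 16*(-21)) - 448/(2 + 21 + 1/(-10)) = 15/(256 - 336) - 448/(2 + 21 - ⅒) = 15/(-80) - 448/229/10 = 15*(-1/80) - 448*10/229 = -3/16 - 4480/229 = -72367/3664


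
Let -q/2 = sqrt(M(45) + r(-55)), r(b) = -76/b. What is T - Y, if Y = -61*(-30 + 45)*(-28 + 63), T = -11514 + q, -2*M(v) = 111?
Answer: 20511 - I*sqrt(654830)/55 ≈ 20511.0 - 14.713*I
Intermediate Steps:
M(v) = -111/2 (M(v) = -1/2*111 = -111/2)
q = -I*sqrt(654830)/55 (q = -2*sqrt(-111/2 - 76/(-55)) = -2*sqrt(-111/2 - 76*(-1/55)) = -2*sqrt(-111/2 + 76/55) = -I*sqrt(654830)/55 ≈ -14.713*I)
T = -11514 - I*sqrt(654830)/55 ≈ -11514.0 - 14.713*I
Y = -32025 (Y = -915*35 = -61*525 = -32025)
T - Y = (-11514 - I*sqrt(654830)/55) - 1*(-32025) = (-11514 - I*sqrt(654830)/55) + 32025 = 20511 - I*sqrt(654830)/55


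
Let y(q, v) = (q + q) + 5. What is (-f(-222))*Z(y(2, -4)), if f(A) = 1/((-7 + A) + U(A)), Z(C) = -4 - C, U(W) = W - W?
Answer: -13/229 ≈ -0.056769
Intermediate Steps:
U(W) = 0
y(q, v) = 5 + 2*q (y(q, v) = 2*q + 5 = 5 + 2*q)
f(A) = 1/(-7 + A) (f(A) = 1/((-7 + A) + 0) = 1/(-7 + A))
(-f(-222))*Z(y(2, -4)) = (-1/(-7 - 222))*(-4 - (5 + 2*2)) = (-1/(-229))*(-4 - (5 + 4)) = (-1*(-1/229))*(-4 - 1*9) = (-4 - 9)/229 = (1/229)*(-13) = -13/229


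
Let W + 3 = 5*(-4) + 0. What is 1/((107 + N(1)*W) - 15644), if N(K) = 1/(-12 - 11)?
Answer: -1/15536 ≈ -6.4367e-5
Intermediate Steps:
N(K) = -1/23 (N(K) = 1/(-23) = -1/23)
W = -23 (W = -3 + (5*(-4) + 0) = -3 + (-20 + 0) = -3 - 20 = -23)
1/((107 + N(1)*W) - 15644) = 1/((107 - 1/23*(-23)) - 15644) = 1/((107 + 1) - 15644) = 1/(108 - 15644) = 1/(-15536) = -1/15536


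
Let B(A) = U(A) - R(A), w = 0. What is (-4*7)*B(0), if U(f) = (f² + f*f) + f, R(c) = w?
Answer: 0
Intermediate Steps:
R(c) = 0
U(f) = f + 2*f² (U(f) = (f² + f²) + f = 2*f² + f = f + 2*f²)
B(A) = A*(1 + 2*A) (B(A) = A*(1 + 2*A) - 1*0 = A*(1 + 2*A) + 0 = A*(1 + 2*A))
(-4*7)*B(0) = (-4*7)*(0*(1 + 2*0)) = -0*(1 + 0) = -0 = -28*0 = 0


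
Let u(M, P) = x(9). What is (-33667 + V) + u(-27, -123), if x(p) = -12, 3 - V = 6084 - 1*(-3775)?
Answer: -43535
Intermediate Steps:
V = -9856 (V = 3 - (6084 - 1*(-3775)) = 3 - (6084 + 3775) = 3 - 1*9859 = 3 - 9859 = -9856)
u(M, P) = -12
(-33667 + V) + u(-27, -123) = (-33667 - 9856) - 12 = -43523 - 12 = -43535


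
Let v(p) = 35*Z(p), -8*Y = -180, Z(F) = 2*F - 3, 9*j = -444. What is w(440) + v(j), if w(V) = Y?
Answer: -21215/6 ≈ -3535.8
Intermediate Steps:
j = -148/3 (j = (1/9)*(-444) = -148/3 ≈ -49.333)
Z(F) = -3 + 2*F
Y = 45/2 (Y = -1/8*(-180) = 45/2 ≈ 22.500)
w(V) = 45/2
v(p) = -105 + 70*p (v(p) = 35*(-3 + 2*p) = -105 + 70*p)
w(440) + v(j) = 45/2 + (-105 + 70*(-148/3)) = 45/2 + (-105 - 10360/3) = 45/2 - 10675/3 = -21215/6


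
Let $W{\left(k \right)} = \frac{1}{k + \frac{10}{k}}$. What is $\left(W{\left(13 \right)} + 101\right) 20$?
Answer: $\frac{361840}{179} \approx 2021.5$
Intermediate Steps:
$\left(W{\left(13 \right)} + 101\right) 20 = \left(\frac{13}{10 + 13^{2}} + 101\right) 20 = \left(\frac{13}{10 + 169} + 101\right) 20 = \left(\frac{13}{179} + 101\right) 20 = \frac{18092}{179} \cdot 20 = \frac{361840}{179}$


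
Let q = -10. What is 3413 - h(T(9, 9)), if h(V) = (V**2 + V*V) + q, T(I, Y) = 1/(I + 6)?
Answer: 770173/225 ≈ 3423.0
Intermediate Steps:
T(I, Y) = 1/(6 + I)
h(V) = -10 + 2*V**2 (h(V) = (V**2 + V*V) - 10 = (V**2 + V**2) - 10 = 2*V**2 - 10 = -10 + 2*V**2)
3413 - h(T(9, 9)) = 3413 - (-10 + 2*(1/(6 + 9))**2) = 3413 - (-10 + 2*(1/15)**2) = 3413 - (-10 + 2*(1/225)) = 3413 - (-10 + 2/225) = 3413 - 1*(-2248/225) = 3413 + 2248/225 = 770173/225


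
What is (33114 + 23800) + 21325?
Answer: 78239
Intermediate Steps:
(33114 + 23800) + 21325 = 56914 + 21325 = 78239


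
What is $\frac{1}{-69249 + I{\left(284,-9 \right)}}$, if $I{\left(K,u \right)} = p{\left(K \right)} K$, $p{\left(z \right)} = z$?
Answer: $\frac{1}{11407} \approx 8.7666 \cdot 10^{-5}$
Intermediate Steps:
$I{\left(K,u \right)} = K^{2}$ ($I{\left(K,u \right)} = K K = K^{2}$)
$\frac{1}{-69249 + I{\left(284,-9 \right)}} = \frac{1}{-69249 + 284^{2}} = \frac{1}{-69249 + 80656} = \frac{1}{11407}$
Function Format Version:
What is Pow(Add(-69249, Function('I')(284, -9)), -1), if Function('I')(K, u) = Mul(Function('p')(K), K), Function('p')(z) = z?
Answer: Rational(1, 11407) ≈ 8.7666e-5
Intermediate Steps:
Function('I')(K, u) = Pow(K, 2) (Function('I')(K, u) = Mul(K, K) = Pow(K, 2))
Pow(Add(-69249, Function('I')(284, -9)), -1) = Pow(Add(-69249, Pow(284, 2)), -1) = Pow(Add(-69249, 80656), -1) = Pow(11407, -1) = Rational(1, 11407)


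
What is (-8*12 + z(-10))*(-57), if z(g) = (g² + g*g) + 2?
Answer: -6042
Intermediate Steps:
z(g) = 2 + 2*g² (z(g) = (g² + g²) + 2 = 2*g² + 2 = 2 + 2*g²)
(-8*12 + z(-10))*(-57) = (-8*12 + (2 + 2*(-10)²))*(-57) = (-96 + (2 + 2*100))*(-57) = (-96 + (2 + 200))*(-57) = (-96 + 202)*(-57) = 106*(-57) = -6042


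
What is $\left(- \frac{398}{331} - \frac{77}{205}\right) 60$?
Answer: $- \frac{1284924}{13571} \approx -94.682$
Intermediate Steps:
$\left(- \frac{398}{331} - \frac{77}{205}\right) 60 = \left(- \frac{107077}{67855}\right) 60 = - \frac{1284924}{13571}$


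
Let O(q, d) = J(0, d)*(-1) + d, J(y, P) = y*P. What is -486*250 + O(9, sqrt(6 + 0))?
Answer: -121500 + sqrt(6) ≈ -1.2150e+5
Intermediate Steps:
J(y, P) = P*y
O(q, d) = d (O(q, d) = (d*0)*(-1) + d = 0*(-1) + d = 0 + d = d)
-486*250 + O(9, sqrt(6 + 0)) = -486*250 + sqrt(6 + 0) = -121500 + sqrt(6)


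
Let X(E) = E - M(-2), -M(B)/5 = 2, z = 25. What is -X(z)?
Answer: -35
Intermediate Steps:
M(B) = -10 (M(B) = -5*2 = -10)
X(E) = 10 + E (X(E) = E - 1*(-10) = E + 10 = 10 + E)
-X(z) = -(10 + 25) = -1*35 = -35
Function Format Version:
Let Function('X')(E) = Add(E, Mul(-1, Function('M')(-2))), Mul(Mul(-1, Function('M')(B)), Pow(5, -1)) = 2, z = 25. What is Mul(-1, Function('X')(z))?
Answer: -35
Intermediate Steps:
Function('M')(B) = -10 (Function('M')(B) = Mul(-5, 2) = -10)
Function('X')(E) = Add(10, E) (Function('X')(E) = Add(E, Mul(-1, -10)) = Add(E, 10) = Add(10, E))
Mul(-1, Function('X')(z)) = Mul(-1, Add(10, 25)) = Mul(-1, 35) = -35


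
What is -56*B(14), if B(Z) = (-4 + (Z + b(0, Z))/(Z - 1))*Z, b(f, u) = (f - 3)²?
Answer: 22736/13 ≈ 1748.9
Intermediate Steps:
b(f, u) = (-3 + f)²
B(Z) = Z*(-4 + (9 + Z)/(-1 + Z)) (B(Z) = (-4 + (Z + (-3 + 0)²)/(Z - 1))*Z = (-4 + (Z + (-3)²)/(-1 + Z))*Z = (-4 + (Z + 9)/(-1 + Z))*Z = (-4 + (9 + Z)/(-1 + Z))*Z = Z*(-4 + (9 + Z)/(-1 + Z)))
-56*B(14) = -784*(13 - 3*14)/(-1 + 14) = -784*(13 - 42)/13 = -784*(-29)/13 = -56*(-406/13) = 22736/13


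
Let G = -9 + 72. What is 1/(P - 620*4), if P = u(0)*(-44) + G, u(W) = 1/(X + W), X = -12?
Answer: -3/7240 ≈ -0.00041436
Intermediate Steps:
G = 63
u(W) = 1/(-12 + W)
P = 200/3 (P = -44/(-12 + 0) + 63 = -44/(-12) + 63 = -1/12*(-44) + 63 = 11/3 + 63 = 200/3 ≈ 66.667)
1/(P - 620*4) = 1/(200/3 - 620*4) = 1/(200/3 - 2480) = 1/(-7240/3) = -3/7240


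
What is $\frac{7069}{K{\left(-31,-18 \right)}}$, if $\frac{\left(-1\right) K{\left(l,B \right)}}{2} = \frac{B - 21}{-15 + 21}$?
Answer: $\frac{7069}{13} \approx 543.77$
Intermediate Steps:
$K{\left(l,B \right)} = 7 - \frac{B}{3}$ ($K{\left(l,B \right)} = - 2 \frac{B - 21}{-15 + 21} = - 2 \frac{-21 + B}{6} = - 2 \left(-21 + B\right) \frac{1}{6} = - 2 \left(- \frac{7}{2} + \frac{B}{6}\right) = 7 - \frac{B}{3}$)
$\frac{7069}{K{\left(-31,-18 \right)}} = \frac{7069}{7 - -6} = \frac{7069}{7 + 6} = \frac{7069}{13}$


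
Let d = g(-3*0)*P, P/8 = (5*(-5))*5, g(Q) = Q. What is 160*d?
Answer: 0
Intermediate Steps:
P = -1000 (P = 8*((5*(-5))*5) = 8*(-25*5) = 8*(-125) = -1000)
d = 0 (d = -3*0*(-1000) = 0*(-1000) = 0)
160*d = 160*0 = 0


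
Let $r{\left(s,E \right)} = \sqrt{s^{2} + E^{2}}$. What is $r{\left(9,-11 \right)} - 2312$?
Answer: $-2312 + \sqrt{202} \approx -2297.8$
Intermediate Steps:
$r{\left(s,E \right)} = \sqrt{E^{2} + s^{2}}$
$r{\left(9,-11 \right)} - 2312 = \sqrt{\left(-11\right)^{2} + 9^{2}} - 2312 = \sqrt{121 + 81} - 2312 = \sqrt{202} - 2312 = -2312 + \sqrt{202}$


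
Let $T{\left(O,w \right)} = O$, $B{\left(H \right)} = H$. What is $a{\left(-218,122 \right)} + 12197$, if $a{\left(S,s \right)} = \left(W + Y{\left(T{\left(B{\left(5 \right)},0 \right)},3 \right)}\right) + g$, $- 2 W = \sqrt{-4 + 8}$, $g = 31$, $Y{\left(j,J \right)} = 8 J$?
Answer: $12251$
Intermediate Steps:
$W = -1$ ($W = - \frac{\sqrt{-4 + 8}}{2} = - \frac{\sqrt{4}}{2} = \left(- \frac{1}{2}\right) 2 = -1$)
$a{\left(S,s \right)} = 54$ ($a{\left(S,s \right)} = \left(-1 + 8 \cdot 3\right) + 31 = \left(-1 + 24\right) + 31 = 23 + 31 = 54$)
$a{\left(-218,122 \right)} + 12197 = 54 + 12197 = 12251$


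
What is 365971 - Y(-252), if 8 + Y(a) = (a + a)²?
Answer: 111963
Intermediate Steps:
Y(a) = -8 + 4*a² (Y(a) = -8 + (a + a)² = -8 + (2*a)² = -8 + 4*a²)
365971 - Y(-252) = 365971 - (-8 + 4*(-252)²) = 365971 - (-8 + 4*63504) = 365971 - (-8 + 254016) = 365971 - 1*254008 = 365971 - 254008 = 111963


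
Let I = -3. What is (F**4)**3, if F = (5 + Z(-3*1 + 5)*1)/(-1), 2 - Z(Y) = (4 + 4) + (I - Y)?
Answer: 16777216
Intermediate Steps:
Z(Y) = -3 + Y (Z(Y) = 2 - ((4 + 4) + (-3 - Y)) = 2 - (8 + (-3 - Y)) = 2 - (5 - Y) = 2 + (-5 + Y) = -3 + Y)
F = -4 (F = (5 + (-3 + (-3*1 + 5))*1)/(-1) = (5 + (-3 + (-3 + 5))*1)*(-1) = (5 + (-3 + 2)*1)*(-1) = (5 - 1*1)*(-1) = (5 - 1)*(-1) = 4*(-1) = -4)
(F**4)**3 = ((-4)**4)**3 = 256**3 = 16777216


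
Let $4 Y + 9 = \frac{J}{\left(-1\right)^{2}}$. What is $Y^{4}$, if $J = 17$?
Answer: $16$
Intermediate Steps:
$Y = 2$ ($Y = - \frac{9}{4} + \frac{17 \frac{1}{\left(-1\right)^{2}}}{4} = - \frac{9}{4} + \frac{17 \cdot 1^{-1}}{4} = - \frac{9}{4} + \frac{17 \cdot 1}{4} = - \frac{9}{4} + \frac{1}{4} \cdot 17 = - \frac{9}{4} + \frac{17}{4} = 2$)
$Y^{4} = 2^{4} = 16$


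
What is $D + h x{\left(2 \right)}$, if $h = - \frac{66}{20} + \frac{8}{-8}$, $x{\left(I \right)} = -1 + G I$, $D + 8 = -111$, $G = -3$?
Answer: $- \frac{889}{10} \approx -88.9$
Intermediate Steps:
$D = -119$ ($D = -8 - 111 = -119$)
$x{\left(I \right)} = -1 - 3 I$
$h = - \frac{43}{10}$ ($h = \left(-66\right) \frac{1}{20} + 8 \left(- \frac{1}{8}\right) = - \frac{33}{10} - 1 = - \frac{43}{10} \approx -4.3$)
$D + h x{\left(2 \right)} = -119 - \frac{43 \left(-1 - 6\right)}{10} = -119 - - \frac{301}{10} = -119 + \frac{301}{10} = - \frac{889}{10}$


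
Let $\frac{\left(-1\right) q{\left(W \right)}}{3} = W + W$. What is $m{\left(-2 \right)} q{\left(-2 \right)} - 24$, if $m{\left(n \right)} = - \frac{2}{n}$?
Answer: $-12$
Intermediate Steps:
$q{\left(W \right)} = - 6 W$ ($q{\left(W \right)} = - 3 \left(W + W\right) = - 3 \cdot 2 W = - 6 W$)
$m{\left(-2 \right)} q{\left(-2 \right)} - 24 = - \frac{2}{-2} \left(\left(-6\right) \left(-2\right)\right) - 24 = \left(-2\right) \left(- \frac{1}{2}\right) 12 - 24 = 1 \cdot 12 - 24 = 12 - 24 = -12$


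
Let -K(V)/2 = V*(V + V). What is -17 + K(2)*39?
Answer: -641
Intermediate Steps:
K(V) = -4*V² (K(V) = -2*V*(V + V) = -2*V*2*V = -4*V²)
-17 + K(2)*39 = -17 - 4*2²*39 = -17 - 4*4*39 = -17 - 16*39 = -17 - 624 = -641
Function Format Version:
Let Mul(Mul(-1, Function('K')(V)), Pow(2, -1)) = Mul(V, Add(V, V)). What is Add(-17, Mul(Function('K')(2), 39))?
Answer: -641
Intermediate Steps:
Function('K')(V) = Mul(-4, Pow(V, 2)) (Function('K')(V) = Mul(-2, Mul(V, Add(V, V))) = Mul(-2, Mul(V, Mul(2, V))) = Mul(-2, Mul(2, Pow(V, 2))) = Mul(-4, Pow(V, 2)))
Add(-17, Mul(Function('K')(2), 39)) = Add(-17, Mul(Mul(-4, Pow(2, 2)), 39)) = Add(-17, Mul(Mul(-4, 4), 39)) = Add(-17, Mul(-16, 39)) = Add(-17, -624) = -641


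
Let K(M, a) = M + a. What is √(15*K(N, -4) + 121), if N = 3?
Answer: √106 ≈ 10.296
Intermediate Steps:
√(15*K(N, -4) + 121) = √(15*(3 - 4) + 121) = √(15*(-1) + 121) = √(-15 + 121) = √106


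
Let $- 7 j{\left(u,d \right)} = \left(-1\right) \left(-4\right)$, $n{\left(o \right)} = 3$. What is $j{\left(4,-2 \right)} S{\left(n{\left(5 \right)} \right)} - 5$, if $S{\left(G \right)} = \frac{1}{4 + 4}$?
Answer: $- \frac{71}{14} \approx -5.0714$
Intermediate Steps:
$j{\left(u,d \right)} = - \frac{4}{7}$ ($j{\left(u,d \right)} = - \frac{\left(-1\right) \left(-4\right)}{7} = \left(- \frac{1}{7}\right) 4 = - \frac{4}{7}$)
$S{\left(G \right)} = \frac{1}{8}$
$j{\left(4,-2 \right)} S{\left(n{\left(5 \right)} \right)} - 5 = \left(- \frac{4}{7}\right) \frac{1}{8} - 5 = - \frac{1}{14} - 5 = - \frac{71}{14}$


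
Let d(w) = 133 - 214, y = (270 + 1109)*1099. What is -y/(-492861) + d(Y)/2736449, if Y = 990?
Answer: 4147106003188/1348688990589 ≈ 3.0749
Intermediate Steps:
y = 1515521 (y = 1379*1099 = 1515521)
d(w) = -81
-y/(-492861) + d(Y)/2736449 = -1*1515521/(-492861) - 81/2736449 = -1515521*(-1/492861) - 81*1/2736449 = 1515521/492861 - 81/2736449 = 4147106003188/1348688990589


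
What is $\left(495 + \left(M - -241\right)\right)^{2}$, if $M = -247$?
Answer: $239121$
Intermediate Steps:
$\left(495 + \left(M - -241\right)\right)^{2} = \left(495 - 6\right)^{2} = 489^{2} = 239121$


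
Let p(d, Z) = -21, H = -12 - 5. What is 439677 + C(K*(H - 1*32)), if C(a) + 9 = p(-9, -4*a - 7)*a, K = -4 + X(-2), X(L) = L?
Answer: 433494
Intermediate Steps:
H = -17
K = -6 (K = -4 - 2 = -6)
C(a) = -9 - 21*a
439677 + C(K*(H - 1*32)) = 439677 + (-9 - (-126)*(-17 - 1*32)) = 439677 + (-9 - (-126)*(-17 - 32)) = 439677 + (-9 - (-126)*(-49)) = 439677 + (-9 - 21*294) = 439677 + (-9 - 6174) = 439677 - 6183 = 433494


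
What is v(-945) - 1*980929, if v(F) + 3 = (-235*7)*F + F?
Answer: 572648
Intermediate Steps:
v(F) = -3 - 1644*F (v(F) = -3 + ((-235*7)*F + F) = -3 + (-1645*F + F) = -3 - 1644*F)
v(-945) - 1*980929 = (-3 - 1644*(-945)) - 1*980929 = (-3 + 1553580) - 980929 = 1553577 - 980929 = 572648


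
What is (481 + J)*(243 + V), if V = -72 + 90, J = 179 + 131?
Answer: 206451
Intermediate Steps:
J = 310
V = 18
(481 + J)*(243 + V) = (481 + 310)*(243 + 18) = 791*261 = 206451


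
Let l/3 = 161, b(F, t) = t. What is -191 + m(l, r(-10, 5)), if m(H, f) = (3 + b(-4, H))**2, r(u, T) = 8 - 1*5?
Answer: 236005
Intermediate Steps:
l = 483 (l = 3*161 = 483)
r(u, T) = 3 (r(u, T) = 8 - 5 = 3)
m(H, f) = (3 + H)**2
-191 + m(l, r(-10, 5)) = -191 + (3 + 483)**2 = -191 + 486**2 = -191 + 236196 = 236005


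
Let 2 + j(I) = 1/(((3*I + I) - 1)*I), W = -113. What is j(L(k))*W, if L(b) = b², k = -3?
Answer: 71077/315 ≈ 225.64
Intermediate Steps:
j(I) = -2 + 1/(I*(-1 + 4*I)) (j(I) = -2 + 1/(((3*I + I) - 1)*I) = -2 + 1/((4*I - 1)*I) = -2 + 1/((-1 + 4*I)*I) = -2 + 1/(I*(-1 + 4*I)))
j(L(k))*W = ((1 - 8*((-3)²)² + 2*(-3)²)/(((-3)²)*(-1 + 4*(-3)²)))*(-113) = ((1 - 8*9² + 2*9)/(9*(-1 + 4*9)))*(-113) = ((1 - 8*81 + 18)/(9*(-1 + 36)))*(-113) = ((⅑)*(1 - 648 + 18)/35)*(-113) = ((⅑)*(1/35)*(-629))*(-113) = -629/315*(-113) = 71077/315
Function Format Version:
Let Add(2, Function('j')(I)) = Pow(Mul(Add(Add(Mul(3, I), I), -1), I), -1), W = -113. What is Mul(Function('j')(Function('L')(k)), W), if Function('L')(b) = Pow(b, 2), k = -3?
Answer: Rational(71077, 315) ≈ 225.64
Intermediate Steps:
Function('j')(I) = Add(-2, Mul(Pow(I, -1), Pow(Add(-1, Mul(4, I)), -1))) (Function('j')(I) = Add(-2, Pow(Mul(Add(Add(Mul(3, I), I), -1), I), -1)) = Add(-2, Pow(Mul(Add(Mul(4, I), -1), I), -1)) = Add(-2, Pow(Mul(Add(-1, Mul(4, I)), I), -1)) = Add(-2, Pow(Mul(I, Add(-1, Mul(4, I))), -1)) = Add(-2, Mul(Pow(I, -1), Pow(Add(-1, Mul(4, I)), -1))))
Mul(Function('j')(Function('L')(k)), W) = Mul(Mul(Pow(Pow(-3, 2), -1), Pow(Add(-1, Mul(4, Pow(-3, 2))), -1), Add(1, Mul(-8, Pow(Pow(-3, 2), 2)), Mul(2, Pow(-3, 2)))), -113) = Mul(Mul(Pow(9, -1), Pow(Add(-1, Mul(4, 9)), -1), Add(1, Mul(-8, Pow(9, 2)), Mul(2, 9))), -113) = Mul(Mul(Rational(1, 9), Pow(Add(-1, 36), -1), Add(1, Mul(-8, 81), 18)), -113) = Mul(Mul(Rational(1, 9), Pow(35, -1), Add(1, -648, 18)), -113) = Mul(Mul(Rational(1, 9), Rational(1, 35), -629), -113) = Mul(Rational(-629, 315), -113) = Rational(71077, 315)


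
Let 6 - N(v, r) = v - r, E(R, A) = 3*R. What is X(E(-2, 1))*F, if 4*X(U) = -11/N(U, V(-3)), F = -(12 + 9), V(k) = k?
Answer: 77/12 ≈ 6.4167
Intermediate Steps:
N(v, r) = 6 + r - v (N(v, r) = 6 - (v - r) = 6 + (r - v) = 6 + r - v)
F = -21 (F = -1*21 = -21)
X(U) = -11/(4*(3 - U)) (X(U) = (-11/(6 - 3 - U))/4 = (-11/(3 - U))/4 = -11/(4*(3 - U)))
X(E(-2, 1))*F = (11/(4*(-3 + 3*(-2))))*(-21) = (11/(4*(-3 - 6)))*(-21) = ((11/4)/(-9))*(-21) = ((11/4)*(-⅑))*(-21) = -11/36*(-21) = 77/12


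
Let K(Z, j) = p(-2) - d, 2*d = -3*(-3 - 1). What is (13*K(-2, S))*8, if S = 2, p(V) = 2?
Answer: -416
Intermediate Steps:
d = 6 (d = (-3*(-3 - 1))/2 = (-3*(-4))/2 = (1/2)*12 = 6)
K(Z, j) = -4 (K(Z, j) = 2 - 1*6 = 2 - 6 = -4)
(13*K(-2, S))*8 = (13*(-4))*8 = -52*8 = -416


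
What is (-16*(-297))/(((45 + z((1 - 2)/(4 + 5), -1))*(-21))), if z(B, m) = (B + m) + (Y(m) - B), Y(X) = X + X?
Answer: -264/49 ≈ -5.3878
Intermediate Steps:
Y(X) = 2*X
z(B, m) = 3*m (z(B, m) = (B + m) + (2*m - B) = (B + m) + (-B + 2*m) = 3*m)
(-16*(-297))/(((45 + z((1 - 2)/(4 + 5), -1))*(-21))) = (-16*(-297))/(((45 + 3*(-1))*(-21))) = 4752/(((45 - 3)*(-21))) = 4752/((42*(-21))) = 4752/(-882) = 4752*(-1/882) = -264/49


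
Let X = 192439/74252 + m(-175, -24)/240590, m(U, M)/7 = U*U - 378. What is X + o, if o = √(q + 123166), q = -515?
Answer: 632859191/182288660 + √122651 ≈ 353.69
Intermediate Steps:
m(U, M) = -2646 + 7*U² (m(U, M) = 7*(U*U - 378) = 7*(U² - 378) = 7*(-378 + U²) = -2646 + 7*U²)
X = 632859191/182288660 (X = 192439/74252 + (-2646 + 7*(-175)²)/240590 = 192439*(1/74252) + (-2646 + 7*30625)*(1/240590) = 192439/74252 + (-2646 + 214375)*(1/240590) = 192439/74252 + 211729*(1/240590) = 192439/74252 + 4321/4910 = 632859191/182288660 ≈ 3.4717)
o = √122651 (o = √(-515 + 123166) = √122651 ≈ 350.22)
X + o = 632859191/182288660 + √122651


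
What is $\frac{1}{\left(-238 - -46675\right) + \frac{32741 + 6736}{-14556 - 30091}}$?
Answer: $\frac{44647}{2073233262} \approx 2.1535 \cdot 10^{-5}$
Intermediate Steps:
$\frac{1}{\left(-238 - -46675\right) + \frac{32741 + 6736}{-14556 - 30091}} = \frac{1}{\left(-238 + 46675\right) + \frac{39477}{-44647}} = \frac{1}{46437 + 39477 \left(- \frac{1}{44647}\right)} = \frac{1}{46437 - \frac{39477}{44647}} = \frac{1}{\frac{2073233262}{44647}} = \frac{44647}{2073233262}$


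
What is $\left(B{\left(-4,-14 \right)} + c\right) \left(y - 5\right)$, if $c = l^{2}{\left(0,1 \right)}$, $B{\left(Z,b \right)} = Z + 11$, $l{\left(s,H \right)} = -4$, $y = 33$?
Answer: $644$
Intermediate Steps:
$B{\left(Z,b \right)} = 11 + Z$
$c = 16$ ($c = \left(-4\right)^{2} = 16$)
$\left(B{\left(-4,-14 \right)} + c\right) \left(y - 5\right) = \left(\left(11 - 4\right) + 16\right) \left(33 - 5\right) = \left(7 + 16\right) \left(33 + \left(-225 + 220\right)\right) = 23 \left(33 - 5\right) = 23 \cdot 28 = 644$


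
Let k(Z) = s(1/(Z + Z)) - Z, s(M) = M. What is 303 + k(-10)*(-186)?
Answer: -15477/10 ≈ -1547.7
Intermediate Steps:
k(Z) = 1/(2*Z) - Z (k(Z) = 1/(Z + Z) - Z = 1/(2*Z) - Z)
303 + k(-10)*(-186) = 303 + ((½)/(-10) - 1*(-10))*(-186) = 303 + ((½)*(-⅒) + 10)*(-186) = 303 + (-1/20 + 10)*(-186) = 303 + (199/20)*(-186) = 303 - 18507/10 = -15477/10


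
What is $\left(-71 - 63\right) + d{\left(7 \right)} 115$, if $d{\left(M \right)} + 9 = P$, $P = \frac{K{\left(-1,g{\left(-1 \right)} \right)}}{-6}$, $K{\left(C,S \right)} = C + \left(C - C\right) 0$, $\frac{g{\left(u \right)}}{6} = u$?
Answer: $- \frac{6899}{6} \approx -1149.8$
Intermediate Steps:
$g{\left(u \right)} = 6 u$
$K{\left(C,S \right)} = C$ ($K{\left(C,S \right)} = C + 0 \cdot 0 = C + 0 = C$)
$P = \frac{1}{6}$ ($P = - \frac{1}{-6} = \left(-1\right) \left(- \frac{1}{6}\right) = \frac{1}{6} \approx 0.16667$)
$d{\left(M \right)} = - \frac{53}{6}$ ($d{\left(M \right)} = -9 + \frac{1}{6} = - \frac{53}{6}$)
$\left(-71 - 63\right) + d{\left(7 \right)} 115 = \left(-71 - 63\right) - \frac{6095}{6} = -134 - \frac{6095}{6} = - \frac{6899}{6}$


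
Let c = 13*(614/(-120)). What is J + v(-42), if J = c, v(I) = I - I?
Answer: -3991/60 ≈ -66.517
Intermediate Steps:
v(I) = 0
c = -3991/60 (c = 13*(614*(-1/120)) = 13*(-307/60) = -3991/60 ≈ -66.517)
J = -3991/60 ≈ -66.517
J + v(-42) = -3991/60 + 0 = -3991/60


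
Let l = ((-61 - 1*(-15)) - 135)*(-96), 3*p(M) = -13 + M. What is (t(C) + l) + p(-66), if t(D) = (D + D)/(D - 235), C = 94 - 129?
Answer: 468448/27 ≈ 17350.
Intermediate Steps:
p(M) = -13/3 + M/3 (p(M) = (-13 + M)/3 = -13/3 + M/3)
C = -35
t(D) = 2*D/(-235 + D) (t(D) = (2*D)/(-235 + D) = 2*D/(-235 + D))
l = 17376 (l = ((-61 + 15) - 135)*(-96) = (-46 - 135)*(-96) = -181*(-96) = 17376)
(t(C) + l) + p(-66) = (2*(-35)/(-235 - 35) + 17376) + (-13/3 + (1/3)*(-66)) = (2*(-35)/(-270) + 17376) + (-13/3 - 22) = (2*(-35)*(-1/270) + 17376) - 79/3 = (7/27 + 17376) - 79/3 = 469159/27 - 79/3 = 468448/27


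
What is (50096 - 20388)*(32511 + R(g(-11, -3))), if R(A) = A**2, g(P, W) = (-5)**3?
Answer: 1430024288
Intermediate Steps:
g(P, W) = -125
(50096 - 20388)*(32511 + R(g(-11, -3))) = (50096 - 20388)*(32511 + (-125)**2) = 29708*(32511 + 15625) = 29708*48136 = 1430024288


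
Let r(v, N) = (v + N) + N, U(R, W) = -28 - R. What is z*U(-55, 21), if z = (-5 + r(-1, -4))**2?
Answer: 5292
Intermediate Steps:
r(v, N) = v + 2*N (r(v, N) = (N + v) + N = v + 2*N)
z = 196 (z = (-5 + (-1 + 2*(-4)))**2 = (-5 + (-1 - 8))**2 = (-5 - 9)**2 = (-14)**2 = 196)
z*U(-55, 21) = 196*(-28 - 1*(-55)) = 196*(-28 + 55) = 196*27 = 5292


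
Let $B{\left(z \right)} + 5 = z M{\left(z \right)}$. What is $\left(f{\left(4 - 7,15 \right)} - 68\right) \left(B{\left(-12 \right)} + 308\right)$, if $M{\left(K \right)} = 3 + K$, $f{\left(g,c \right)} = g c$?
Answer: $-46443$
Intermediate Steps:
$f{\left(g,c \right)} = c g$
$B{\left(z \right)} = -5 + z \left(3 + z\right)$
$\left(f{\left(4 - 7,15 \right)} - 68\right) \left(B{\left(-12 \right)} + 308\right) = \left(15 \left(4 - 7\right) - 68\right) \left(\left(-5 - 12 \left(3 - 12\right)\right) + 308\right) = \left(15 \left(4 - 7\right) - 68\right) \left(\left(-5 - -108\right) + 308\right) = \left(15 \left(-3\right) - 68\right) \left(\left(-5 + 108\right) + 308\right) = \left(-45 - 68\right) \left(103 + 308\right) = \left(-113\right) 411 = -46443$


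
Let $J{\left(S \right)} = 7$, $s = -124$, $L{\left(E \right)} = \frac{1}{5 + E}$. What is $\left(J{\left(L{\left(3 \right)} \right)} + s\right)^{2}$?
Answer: $13689$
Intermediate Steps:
$\left(J{\left(L{\left(3 \right)} \right)} + s\right)^{2} = \left(7 - 124\right)^{2} = \left(-117\right)^{2} = 13689$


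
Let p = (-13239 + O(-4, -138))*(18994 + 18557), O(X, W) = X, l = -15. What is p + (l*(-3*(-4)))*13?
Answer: -497290233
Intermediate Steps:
p = -497287893 (p = (-13239 - 4)*(18994 + 18557) = -13243*37551 = -497287893)
p + (l*(-3*(-4)))*13 = -497287893 - (-45)*(-4)*13 = -497287893 - 15*12*13 = -497287893 - 180*13 = -497287893 - 2340 = -497290233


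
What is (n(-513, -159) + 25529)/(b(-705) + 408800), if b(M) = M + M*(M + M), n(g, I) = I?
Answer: 5074/280429 ≈ 0.018094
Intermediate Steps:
b(M) = M + 2*M² (b(M) = M + M*(2*M) = M + 2*M²)
(n(-513, -159) + 25529)/(b(-705) + 408800) = (-159 + 25529)/(-705*(1 + 2*(-705)) + 408800) = 25370/(-705*(1 - 1410) + 408800) = 25370/(-705*(-1409) + 408800) = 25370/(993345 + 408800) = 25370/1402145 = 25370*(1/1402145) = 5074/280429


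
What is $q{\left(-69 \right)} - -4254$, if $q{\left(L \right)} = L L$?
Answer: $9015$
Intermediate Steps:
$q{\left(L \right)} = L^{2}$
$q{\left(-69 \right)} - -4254 = \left(-69\right)^{2} - -4254 = 4761 + 4254 = 9015$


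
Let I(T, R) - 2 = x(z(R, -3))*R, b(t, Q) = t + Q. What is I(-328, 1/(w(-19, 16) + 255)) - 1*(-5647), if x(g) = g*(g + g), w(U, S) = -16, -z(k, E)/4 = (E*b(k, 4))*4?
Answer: 81339922623/13651919 ≈ 5958.1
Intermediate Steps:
b(t, Q) = Q + t
z(k, E) = -16*E*(4 + k) (z(k, E) = -4*E*(4 + k)*4 = -16*E*(4 + k))
x(g) = 2*g² (x(g) = g*(2*g) = 2*g²)
I(T, R) = 2 + 2*R*(192 + 48*R)² (I(T, R) = 2 + (2*(-16*(-3)*(4 + R))²)*R = 2 + (2*(192 + 48*R)²)*R = 2 + 2*R*(192 + 48*R)²)
I(-328, 1/(w(-19, 16) + 255)) - 1*(-5647) = (2 + 4608*(4 + 1/(-16 + 255))²/(-16 + 255)) - 1*(-5647) = (2 + 4608*(4 + 1/239)²/239) + 5647 = (2 + 4608*(1/239)*(4 + 1/239)²) + 5647 = (2 + 4608*(1/239)*(957/239)²) + 5647 = (2 + 4608*(1/239)*(915849/57121)) + 5647 = (2 + 4220232192/13651919) + 5647 = 4247536030/13651919 + 5647 = 81339922623/13651919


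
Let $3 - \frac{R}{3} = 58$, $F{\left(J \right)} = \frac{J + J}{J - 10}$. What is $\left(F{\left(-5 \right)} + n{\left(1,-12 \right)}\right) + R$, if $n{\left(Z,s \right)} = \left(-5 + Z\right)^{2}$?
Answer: $- \frac{445}{3} \approx -148.33$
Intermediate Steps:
$F{\left(J \right)} = \frac{2 J}{-10 + J}$
$R = -165$ ($R = 9 - 174 = -165$)
$\left(F{\left(-5 \right)} + n{\left(1,-12 \right)}\right) + R = \left(2 \left(-5\right) \frac{1}{-10 - 5} + \left(-5 + 1\right)^{2}\right) - 165 = \left(2 \left(-5\right) \frac{1}{-15} + \left(-4\right)^{2}\right) - 165 = \left(2 \left(-5\right) \left(- \frac{1}{15}\right) + 16\right) - 165 = \left(\frac{2}{3} + 16\right) - 165 = \frac{50}{3} - 165 = - \frac{445}{3}$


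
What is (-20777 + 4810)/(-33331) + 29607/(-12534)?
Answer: -262233513/139256918 ≈ -1.8831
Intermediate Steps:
(-20777 + 4810)/(-33331) + 29607/(-12534) = -15967*(-1/33331) + 29607*(-1/12534) = 15967/33331 - 9869/4178 = -262233513/139256918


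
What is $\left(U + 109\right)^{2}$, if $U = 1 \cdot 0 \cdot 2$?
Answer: $11881$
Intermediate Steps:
$U = 0$ ($U = 0 \cdot 2 = 0$)
$\left(U + 109\right)^{2} = \left(0 + 109\right)^{2} = 109^{2} = 11881$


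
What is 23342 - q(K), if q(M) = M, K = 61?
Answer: 23281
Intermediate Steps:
23342 - q(K) = 23342 - 1*61 = 23342 - 61 = 23281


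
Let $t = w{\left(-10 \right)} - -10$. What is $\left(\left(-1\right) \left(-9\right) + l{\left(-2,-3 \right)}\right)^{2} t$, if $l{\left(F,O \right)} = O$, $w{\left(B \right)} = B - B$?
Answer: $360$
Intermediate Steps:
$w{\left(B \right)} = 0$
$t = 10$ ($t = 0 - -10 = 0 + 10 = 10$)
$\left(\left(-1\right) \left(-9\right) + l{\left(-2,-3 \right)}\right)^{2} t = \left(\left(-1\right) \left(-9\right) - 3\right)^{2} \cdot 10 = \left(9 - 3\right)^{2} \cdot 10 = 6^{2} \cdot 10 = 36 \cdot 10 = 360$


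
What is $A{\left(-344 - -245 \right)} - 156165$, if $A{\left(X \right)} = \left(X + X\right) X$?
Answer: $-136563$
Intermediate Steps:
$A{\left(X \right)} = 2 X^{2}$ ($A{\left(X \right)} = 2 X X = 2 X^{2}$)
$A{\left(-344 - -245 \right)} - 156165 = 2 \left(-344 - -245\right)^{2} - 156165 = 2 \left(-344 + 245\right)^{2} - 156165 = 2 \left(-99\right)^{2} - 156165 = 2 \cdot 9801 - 156165 = 19602 - 156165 = -136563$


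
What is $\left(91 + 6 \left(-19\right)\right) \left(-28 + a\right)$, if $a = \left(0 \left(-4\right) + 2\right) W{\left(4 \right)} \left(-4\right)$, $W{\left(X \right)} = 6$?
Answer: $1748$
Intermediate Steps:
$a = -48$ ($a = \left(0 \left(-4\right) + 2\right) 6 \left(-4\right) = \left(0 + 2\right) 6 \left(-4\right) = 2 \cdot 6 \left(-4\right) = 12 \left(-4\right) = -48$)
$\left(91 + 6 \left(-19\right)\right) \left(-28 + a\right) = \left(91 + 6 \left(-19\right)\right) \left(-28 - 48\right) = \left(91 - 114\right) \left(-76\right) = \left(-23\right) \left(-76\right) = 1748$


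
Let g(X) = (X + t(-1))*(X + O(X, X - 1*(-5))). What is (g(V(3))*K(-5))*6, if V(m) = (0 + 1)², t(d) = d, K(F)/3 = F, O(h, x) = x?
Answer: 0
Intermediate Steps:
K(F) = 3*F
V(m) = 1 (V(m) = 1² = 1)
g(X) = (-1 + X)*(5 + 2*X) (g(X) = (X - 1)*(X + (X - 1*(-5))) = (-1 + X)*(X + (X + 5)) = (-1 + X)*(X + (5 + X)) = (-1 + X)*(5 + 2*X))
(g(V(3))*K(-5))*6 = ((-5 + 2*1² + 3*1)*(3*(-5)))*6 = ((-5 + 2*1 + 3)*(-15))*6 = ((-5 + 2 + 3)*(-15))*6 = (0*(-15))*6 = 0*6 = 0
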